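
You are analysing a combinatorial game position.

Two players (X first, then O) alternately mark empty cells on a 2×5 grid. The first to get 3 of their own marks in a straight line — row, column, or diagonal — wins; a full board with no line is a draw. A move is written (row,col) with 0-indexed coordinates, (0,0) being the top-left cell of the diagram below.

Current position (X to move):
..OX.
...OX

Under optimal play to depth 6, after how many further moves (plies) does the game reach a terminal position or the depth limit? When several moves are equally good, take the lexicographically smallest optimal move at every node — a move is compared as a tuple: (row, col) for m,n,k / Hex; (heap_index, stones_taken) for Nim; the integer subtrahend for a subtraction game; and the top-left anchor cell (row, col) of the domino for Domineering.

PV length from [..OX./...OX]: 6 plies

ply 1, X at ..OX./...OX | (0,0)=+0→X.OX./...OX*; (0,1)=+0→.XOX./...OX; (0,4)=+0→..OXX/...OX; (1,0)=+0→..OX./X..OX; (1,1)=+0→..OX./.X.OX; (1,2)=+0→..OX./..XOX
ply 2, O at X.OX./...OX | (0,1)=+0→XOOX./...OX*; (0,4)=+0→X.OXO/...OX; (1,0)=+0→X.OX./O..OX; (1,1)=+0→X.OX./.O.OX; (1,2)=+0→X.OX./..OOX
ply 3, X at XOOX./...OX | (0,4)=+0→XOOXX/...OX*; (1,0)=+0→XOOX./X..OX; (1,1)=+0→XOOX./.X.OX; (1,2)=+0→XOOX./..XOX
ply 4, O at XOOXX/...OX | (1,0)=+0→XOOXX/O..OX*; (1,1)=+0→XOOXX/.O.OX; (1,2)=+0→XOOXX/..OOX
ply 5, X at XOOXX/O..OX | (1,1)=+0→XOOXX/OX.OX*; (1,2)=+0→XOOXX/O.XOX
ply 6, O at XOOXX/OX.OX | (1,2)=+0→XOOXX/OXOOX*
ply 7: XOOXX/OXOOX is terminal +0 (X); from ..OX./...OX depth 6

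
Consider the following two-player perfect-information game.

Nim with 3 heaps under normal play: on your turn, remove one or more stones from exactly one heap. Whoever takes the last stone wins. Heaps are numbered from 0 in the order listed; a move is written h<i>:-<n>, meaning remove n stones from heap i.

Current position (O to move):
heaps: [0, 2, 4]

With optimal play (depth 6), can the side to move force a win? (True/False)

[(0,2,4)] O move#1: h1:-1:-1/(0,1,4), h1:-2:-1/(0,0,4), h2:-1:-1/(0,2,3), h2:-2:+1/(0,2,2)*, h2:-3:-1/(0,2,1), h2:-4:-1/(0,2,0)
[(0,2,2)] X move#2: h1:-1:-1/(0,1,2)*, h1:-2:-1/(0,0,2), h2:-1:-1/(0,2,1), h2:-2:-1/(0,2,0)
[(0,1,2)] O move#3: h1:-1:-1/(0,0,2), h2:-1:+1/(0,1,1)*, h2:-2:-1/(0,1,0)
[(0,1,1)] X move#4: h1:-1:-1/(0,0,1)*, h2:-1:-1/(0,1,0)
[(0,0,1)] O move#5: h2:-1:+1/(0,0,0)*
[(0,0,0)] end (terminal -1, X#6); searched (0,2,4) to 6

O winning at [(0,2,4)]: True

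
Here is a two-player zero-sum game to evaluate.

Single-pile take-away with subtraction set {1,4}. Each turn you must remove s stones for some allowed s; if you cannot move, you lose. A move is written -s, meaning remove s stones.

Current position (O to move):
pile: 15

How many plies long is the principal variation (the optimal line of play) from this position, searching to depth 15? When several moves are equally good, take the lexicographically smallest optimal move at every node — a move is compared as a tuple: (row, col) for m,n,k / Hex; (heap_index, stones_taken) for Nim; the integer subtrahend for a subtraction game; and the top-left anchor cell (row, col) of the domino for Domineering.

p1 O@[15]: -1[14]-1* -4[11]-1
p2 X@[14]: -1[13]-1 -4[10]+1*
p3 O@[10]: -1[9]-1* -4[6]-1
p4 X@[9]: -1[8]-1 -4[5]+1*
p5 O@[5]: -1[4]-1* -4[1]-1
p6 X@[4]: -1[3]-1 -4[0]+1*
p7 O@[0] terminal -1; root [15] d15

PV length from [15]: 6 plies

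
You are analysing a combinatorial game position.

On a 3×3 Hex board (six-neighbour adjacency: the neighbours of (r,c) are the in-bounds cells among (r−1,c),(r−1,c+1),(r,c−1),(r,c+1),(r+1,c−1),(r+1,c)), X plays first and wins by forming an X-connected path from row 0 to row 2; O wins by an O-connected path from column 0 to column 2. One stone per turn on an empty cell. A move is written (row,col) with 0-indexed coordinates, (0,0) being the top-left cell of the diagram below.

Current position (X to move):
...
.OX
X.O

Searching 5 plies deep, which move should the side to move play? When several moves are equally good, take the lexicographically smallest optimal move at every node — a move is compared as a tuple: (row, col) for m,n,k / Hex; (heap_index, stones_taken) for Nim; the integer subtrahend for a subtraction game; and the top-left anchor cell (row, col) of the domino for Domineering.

ply 1, X at .../.OX/X.O | (0,0)=-1→X../.OX/X.O; (0,1)=-1→.X./.OX/X.O; (0,2)=+1→..X/.OX/X.O*; (1,0)=+1→.../XOX/X.O; (2,1)=+1→.../.OX/XXO
ply 2, O at ..X/.OX/X.O | (0,0)=-1→O.X/.OX/X.O*; (0,1)=-1→.OX/.OX/X.O; (1,0)=-1→..X/OOX/X.O; (2,1)=-1→..X/.OX/XOO
ply 3, X at O.X/.OX/X.O | (0,1)=+1→OXX/.OX/X.O*; (1,0)=+1→O.X/XOX/X.O; (2,1)=+1→O.X/.OX/XXO
ply 4, O at OXX/.OX/X.O | (1,0)=-1→OXX/OOX/X.O*; (2,1)=-1→OXX/.OX/XOO
ply 5, X at OXX/OOX/X.O | (2,1)=+1→OXX/OOX/XXO*
ply 6: OXX/OOX/XXO is terminal -1 (O); from .../.OX/X.O depth 5

X's best at [.../.OX/X.O]: (0,2)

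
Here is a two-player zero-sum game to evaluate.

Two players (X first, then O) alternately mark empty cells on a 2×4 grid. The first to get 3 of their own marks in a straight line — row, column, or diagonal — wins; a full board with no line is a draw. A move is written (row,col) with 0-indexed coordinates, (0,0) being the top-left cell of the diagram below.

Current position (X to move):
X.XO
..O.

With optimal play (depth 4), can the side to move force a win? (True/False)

X winning at [X.XO/..O.]: True

p1 X@[X.XO/..O.]: (0,1)[XXXO/..O.]+1* (1,0)[X.XO/X.O.]+0 (1,1)[X.XO/.XO.]+0 (1,3)[X.XO/..OX]+0
p2 O@[XXXO/..O.] terminal -1; root [X.XO/..O.] d4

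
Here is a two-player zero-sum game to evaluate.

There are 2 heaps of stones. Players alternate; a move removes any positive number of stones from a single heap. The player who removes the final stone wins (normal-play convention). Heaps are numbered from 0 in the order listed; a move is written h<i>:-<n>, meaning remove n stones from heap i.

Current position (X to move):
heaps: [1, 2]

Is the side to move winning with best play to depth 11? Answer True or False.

[(1,2)] X move#1: h0:-1:-1/(0,2), h1:-1:+1/(1,1)*, h1:-2:-1/(1,0)
[(1,1)] O move#2: h0:-1:-1/(0,1)*, h1:-1:-1/(1,0)
[(0,1)] X move#3: h1:-1:+1/(0,0)*
[(0,0)] end (terminal -1, O#4); searched (1,2) to 11

X winning at [(1,2)]: True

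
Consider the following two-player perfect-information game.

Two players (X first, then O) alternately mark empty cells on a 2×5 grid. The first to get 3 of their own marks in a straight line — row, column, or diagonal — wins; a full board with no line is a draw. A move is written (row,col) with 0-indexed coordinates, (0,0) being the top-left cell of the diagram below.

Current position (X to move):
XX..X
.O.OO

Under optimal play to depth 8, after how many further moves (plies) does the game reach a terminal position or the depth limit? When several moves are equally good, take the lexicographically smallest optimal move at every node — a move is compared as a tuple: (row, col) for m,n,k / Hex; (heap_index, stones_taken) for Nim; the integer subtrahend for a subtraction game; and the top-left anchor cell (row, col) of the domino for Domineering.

PV length from [XX..X/.O.OO]: 1 ply

[XX..X/.O.OO] X move#1: (0,2):+1/XXX.X/.O.OO*, (0,3):-1/XX.XX/.O.OO, (1,0):-1/XX..X/XO.OO, (1,2):+0/XX..X/.OXOO
[XXX.X/.O.OO] end (terminal -1, O#2); searched XX..X/.O.OO to 8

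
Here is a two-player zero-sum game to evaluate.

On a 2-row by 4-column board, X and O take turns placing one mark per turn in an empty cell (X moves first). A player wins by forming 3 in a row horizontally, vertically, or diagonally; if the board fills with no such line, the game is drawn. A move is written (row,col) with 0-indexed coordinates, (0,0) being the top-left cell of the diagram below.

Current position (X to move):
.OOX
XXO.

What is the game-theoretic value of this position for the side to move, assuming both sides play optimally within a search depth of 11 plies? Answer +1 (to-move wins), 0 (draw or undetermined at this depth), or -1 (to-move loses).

value(.OOX/XXO., X) = 0

[.OOX/XXO.] X move#1: (0,0):+0/XOOX/XXO.*, (1,3):-1/.OOX/XXOX
[XOOX/XXO.] O move#2: (1,3):+0/XOOX/XXOO*
[XOOX/XXOO] end (terminal +0, X#3); searched .OOX/XXO. to 11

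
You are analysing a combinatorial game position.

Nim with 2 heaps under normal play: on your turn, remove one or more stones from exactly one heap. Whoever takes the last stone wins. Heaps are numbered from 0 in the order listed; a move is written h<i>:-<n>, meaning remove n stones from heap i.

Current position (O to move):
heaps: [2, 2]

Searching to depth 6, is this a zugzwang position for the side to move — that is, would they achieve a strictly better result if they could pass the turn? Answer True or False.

zugzwang((2,2), O) = True

p1 O@[(2,2)]: h0:-1[(1,2)]-1* h0:-2[(0,2)]-1 h1:-1[(2,1)]-1 h1:-2[(2,0)]-1
p2 X@[(1,2)]: h0:-1[(0,2)]-1 h1:-1[(1,1)]+1* h1:-2[(1,0)]-1
p3 O@[(1,1)]: h0:-1[(0,1)]-1* h1:-1[(1,0)]-1
p4 X@[(0,1)]: h1:-1[(0,0)]+1*
p5 O@[(0,0)] terminal -1; root [(2,2)] d6
suppose O passes — search the same position with X to move:
pass> p1 X@[(2,2)]: h0:-1[(1,2)]-1* h0:-2[(0,2)]-1 h1:-1[(2,1)]-1 h1:-2[(2,0)]-1
pass> p2 O@[(1,2)]: h0:-1[(0,2)]-1 h1:-1[(1,1)]+1* h1:-2[(1,0)]-1
pass> p3 X@[(1,1)]: h0:-1[(0,1)]-1* h1:-1[(1,0)]-1
pass> p4 O@[(0,1)]: h1:-1[(0,0)]+1*
pass> p5 X@[(0,0)] terminal -1; root [(2,2)] d6
for O: play -1, pass +1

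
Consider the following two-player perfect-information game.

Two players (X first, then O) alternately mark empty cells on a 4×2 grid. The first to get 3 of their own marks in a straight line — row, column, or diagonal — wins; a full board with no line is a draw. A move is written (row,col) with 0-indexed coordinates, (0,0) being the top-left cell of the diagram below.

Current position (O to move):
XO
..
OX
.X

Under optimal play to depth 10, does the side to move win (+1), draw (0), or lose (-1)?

ply 1, O at XO/../OX/.X | (1,0)=-1→XO/O./OX/.X; (1,1)=+0→XO/.O/OX/.X*; (3,0)=-1→XO/../OX/OX
ply 2, X at XO/.O/OX/.X | (1,0)=+0→XO/XO/OX/.X*; (3,0)=+0→XO/.O/OX/XX
ply 3, O at XO/XO/OX/.X | (3,0)=+0→XO/XO/OX/OX*
ply 4: XO/XO/OX/OX is terminal +0 (X); from XO/../OX/.X depth 10

value(XO/../OX/.X, O) = 0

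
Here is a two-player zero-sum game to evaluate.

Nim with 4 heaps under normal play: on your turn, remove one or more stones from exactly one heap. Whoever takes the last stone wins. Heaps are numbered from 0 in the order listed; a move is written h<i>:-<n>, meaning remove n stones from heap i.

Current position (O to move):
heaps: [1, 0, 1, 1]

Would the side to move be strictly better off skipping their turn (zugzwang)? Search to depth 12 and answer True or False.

ply 1, O at (1,0,1,1) | h0:-1=+1→(0,0,1,1)*; h2:-1=+1→(1,0,0,1); h3:-1=+1→(1,0,1,0)
ply 2, X at (0,0,1,1) | h2:-1=-1→(0,0,0,1)*; h3:-1=-1→(0,0,1,0)
ply 3, O at (0,0,0,1) | h3:-1=+1→(0,0,0,0)*
ply 4: (0,0,0,0) is terminal -1 (X); from (1,0,1,1) depth 12
if O skipped the turn, X would face:
~ ply 1, X at (1,0,1,1) | h0:-1=+1→(0,0,1,1)*; h2:-1=+1→(1,0,0,1); h3:-1=+1→(1,0,1,0)
~ ply 2, O at (0,0,1,1) | h2:-1=-1→(0,0,0,1)*; h3:-1=-1→(0,0,1,0)
~ ply 3, X at (0,0,0,1) | h3:-1=+1→(0,0,0,0)*
~ ply 4: (0,0,0,0) is terminal -1 (O); from (1,0,1,1) depth 12
compare (O): move=+1 vs pass=-1

zugzwang((1,0,1,1), O) = False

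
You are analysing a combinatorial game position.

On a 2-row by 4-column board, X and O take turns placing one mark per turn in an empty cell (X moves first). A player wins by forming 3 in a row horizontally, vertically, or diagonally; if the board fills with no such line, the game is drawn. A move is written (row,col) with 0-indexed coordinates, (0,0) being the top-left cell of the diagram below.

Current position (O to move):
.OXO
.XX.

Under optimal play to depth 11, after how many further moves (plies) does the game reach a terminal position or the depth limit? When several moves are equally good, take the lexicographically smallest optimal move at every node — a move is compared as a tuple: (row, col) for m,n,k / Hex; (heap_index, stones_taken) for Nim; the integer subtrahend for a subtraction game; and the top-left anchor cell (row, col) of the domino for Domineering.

PV length from [.OXO/.XX.]: 2 plies

[.OXO/.XX.] O move#1: (0,0):-1/OOXO/.XX.*, (1,0):-1/.OXO/OXX., (1,3):-1/.OXO/.XXO
[OOXO/.XX.] X move#2: (1,0):+1/OOXO/XXX.*, (1,3):+1/OOXO/.XXX
[OOXO/XXX.] end (terminal -1, O#3); searched .OXO/.XX. to 11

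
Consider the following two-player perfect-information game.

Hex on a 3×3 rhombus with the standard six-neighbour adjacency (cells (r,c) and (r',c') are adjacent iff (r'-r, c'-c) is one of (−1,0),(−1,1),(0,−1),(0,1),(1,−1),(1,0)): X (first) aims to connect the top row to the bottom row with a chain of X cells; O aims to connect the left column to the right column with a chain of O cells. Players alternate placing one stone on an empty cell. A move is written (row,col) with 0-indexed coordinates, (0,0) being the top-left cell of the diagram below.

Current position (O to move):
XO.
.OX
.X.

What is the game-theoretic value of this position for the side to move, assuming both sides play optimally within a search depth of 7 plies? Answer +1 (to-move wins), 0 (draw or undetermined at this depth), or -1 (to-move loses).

ply 1, O at XO./.OX/.X. | (0,2)=+1→XOO/.OX/.X.*; (1,0)=-1→XO./OOX/.X.; (2,0)=-1→XO./.OX/OX.; (2,2)=-1→XO./.OX/.XO
ply 2, X at XOO/.OX/.X. | (1,0)=-1→XOO/XOX/.X.*; (2,0)=-1→XOO/.OX/XX.; (2,2)=-1→XOO/.OX/.XX
ply 3, O at XOO/XOX/.X. | (2,0)=+1→XOO/XOX/OX.*; (2,2)=-1→XOO/XOX/.XO
ply 4: XOO/XOX/OX. is terminal -1 (X); from XO./.OX/.X. depth 7

value(XO./.OX/.X., O) = +1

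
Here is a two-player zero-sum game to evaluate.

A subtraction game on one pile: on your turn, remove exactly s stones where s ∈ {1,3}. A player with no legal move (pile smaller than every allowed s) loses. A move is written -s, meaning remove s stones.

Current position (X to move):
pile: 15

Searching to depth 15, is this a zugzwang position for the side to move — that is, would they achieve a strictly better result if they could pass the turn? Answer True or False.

zugzwang(15, X) = False

p1 X@[15]: -1[14]+1* -3[12]+1
p2 O@[14]: -1[13]-1* -3[11]-1
p3 X@[13]: -1[12]+1* -3[10]+1
p4 O@[12]: -1[11]-1* -3[9]-1
p5 X@[11]: -1[10]+1* -3[8]+1
p6 O@[10]: -1[9]-1* -3[7]-1
p7 X@[9]: -1[8]+1* -3[6]+1
p8 O@[8]: -1[7]-1* -3[5]-1
p9 X@[7]: -1[6]+1* -3[4]+1
p10 O@[6]: -1[5]-1* -3[3]-1
p11 X@[5]: -1[4]+1* -3[2]+1
p12 O@[4]: -1[3]-1* -3[1]-1
p13 X@[3]: -1[2]+1* -3[0]+1
p14 O@[2]: -1[1]-1*
p15 X@[1]: -1[0]+1*
p16 O@[0] terminal -1; root [15] d15
suppose X passes — search the same position with O to move:
pass> p1 O@[15]: -1[14]+1* -3[12]+1
pass> p2 X@[14]: -1[13]-1* -3[11]-1
pass> p3 O@[13]: -1[12]+1* -3[10]+1
pass> p4 X@[12]: -1[11]-1* -3[9]-1
pass> p5 O@[11]: -1[10]+1* -3[8]+1
pass> p6 X@[10]: -1[9]-1* -3[7]-1
pass> p7 O@[9]: -1[8]+1* -3[6]+1
pass> p8 X@[8]: -1[7]-1* -3[5]-1
pass> p9 O@[7]: -1[6]+1* -3[4]+1
pass> p10 X@[6]: -1[5]-1* -3[3]-1
pass> p11 O@[5]: -1[4]+1* -3[2]+1
pass> p12 X@[4]: -1[3]-1* -3[1]-1
pass> p13 O@[3]: -1[2]+1* -3[0]+1
pass> p14 X@[2]: -1[1]-1*
pass> p15 O@[1]: -1[0]+1*
pass> p16 X@[0] terminal -1; root [15] d15
for X: play +1, pass -1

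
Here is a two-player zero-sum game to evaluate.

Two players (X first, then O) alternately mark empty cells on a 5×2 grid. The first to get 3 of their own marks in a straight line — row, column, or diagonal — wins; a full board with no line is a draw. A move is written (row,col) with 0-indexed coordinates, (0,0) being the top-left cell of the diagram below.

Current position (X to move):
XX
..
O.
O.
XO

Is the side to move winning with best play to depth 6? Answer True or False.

p1 X@[XX/../O./O./XO]: (1,0)[XX/X./O./O./XO]+0* (1,1)[XX/.X/O./O./XO]-1 (2,1)[XX/../OX/O./XO]-1 (3,1)[XX/../O./OX/XO]-1
p2 O@[XX/X./O./O./XO]: (1,1)[XX/XO/O./O./XO]+0* (2,1)[XX/X./OO/O./XO]+0 (3,1)[XX/X./O./OO/XO]+0
p3 X@[XX/XO/O./O./XO]: (2,1)[XX/XO/OX/O./XO]+0* (3,1)[XX/XO/O./OX/XO]+0
p4 O@[XX/XO/OX/O./XO]: (3,1)[XX/XO/OX/OO/XO]+0*
p5 X@[XX/XO/OX/OO/XO] terminal +0; root [XX/../O./O./XO] d6

X winning at [XX/../O./O./XO]: False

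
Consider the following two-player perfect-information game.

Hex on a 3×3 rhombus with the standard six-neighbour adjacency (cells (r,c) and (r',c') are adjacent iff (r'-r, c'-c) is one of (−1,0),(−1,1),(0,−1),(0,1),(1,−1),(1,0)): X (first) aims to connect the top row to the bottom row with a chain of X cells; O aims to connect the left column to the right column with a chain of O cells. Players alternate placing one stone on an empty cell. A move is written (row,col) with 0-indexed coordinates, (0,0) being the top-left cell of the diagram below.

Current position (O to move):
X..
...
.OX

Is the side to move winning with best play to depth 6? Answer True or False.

O winning at [X../.../.OX]: True

p1 O@[X../.../.OX]: (0,1)[XO./.../.OX]-1 (0,2)[X.O/.../.OX]-1 (1,0)[X../O../.OX]-1 (1,1)[X../.O./.OX]+1* (1,2)[X../..O/.OX]-1 (2,0)[X../.../OOX]-1
p2 X@[X../.O./.OX]: (0,1)[XX./.O./.OX]-1* (0,2)[X.X/.O./.OX]-1 (1,0)[X../XO./.OX]-1 (1,2)[X../.OX/.OX]-1 (2,0)[X../.O./XOX]-1
p3 O@[XX./.O./.OX]: (0,2)[XXO/.O./.OX]+1* (1,0)[XX./OO./.OX]+1 (1,2)[XX./.OO/.OX]+1 (2,0)[XX./.O./OOX]+1
p4 X@[XXO/.O./.OX]: (1,0)[XXO/XO./.OX]-1* (1,2)[XXO/.OX/.OX]-1 (2,0)[XXO/.O./XOX]-1
p5 O@[XXO/XO./.OX]: (1,2)[XXO/XOO/.OX]-1 (2,0)[XXO/XO./OOX]+1*
p6 X@[XXO/XO./OOX] terminal -1; root [X../.../.OX] d6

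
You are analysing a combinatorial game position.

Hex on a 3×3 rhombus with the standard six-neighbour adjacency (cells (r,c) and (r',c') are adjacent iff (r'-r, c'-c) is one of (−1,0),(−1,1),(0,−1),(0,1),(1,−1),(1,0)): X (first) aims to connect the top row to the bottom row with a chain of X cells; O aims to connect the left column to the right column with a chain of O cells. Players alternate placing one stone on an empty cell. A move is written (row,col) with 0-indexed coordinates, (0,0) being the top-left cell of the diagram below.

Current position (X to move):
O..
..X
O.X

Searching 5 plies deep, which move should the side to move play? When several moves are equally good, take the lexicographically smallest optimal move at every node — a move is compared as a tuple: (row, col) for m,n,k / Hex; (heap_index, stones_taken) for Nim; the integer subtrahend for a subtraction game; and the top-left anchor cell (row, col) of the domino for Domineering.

X's best at [O../..X/O.X]: (0,1)

p1 X@[O../..X/O.X]: (0,1)[OX./..X/O.X]+1* (0,2)[O.X/..X/O.X]+1 (1,0)[O../X.X/O.X]-1 (1,1)[O../.XX/O.X]+1 (2,1)[O../..X/OXX]-1
p2 O@[OX./..X/O.X]: (0,2)[OXO/..X/O.X]-1* (1,0)[OX./O.X/O.X]-1 (1,1)[OX./.OX/O.X]-1 (2,1)[OX./..X/OOX]-1
p3 X@[OXO/..X/O.X]: (1,0)[OXO/X.X/O.X]-1 (1,1)[OXO/.XX/O.X]+1* (2,1)[OXO/..X/OXX]-1
p4 O@[OXO/.XX/O.X] terminal -1; root [O../..X/O.X] d5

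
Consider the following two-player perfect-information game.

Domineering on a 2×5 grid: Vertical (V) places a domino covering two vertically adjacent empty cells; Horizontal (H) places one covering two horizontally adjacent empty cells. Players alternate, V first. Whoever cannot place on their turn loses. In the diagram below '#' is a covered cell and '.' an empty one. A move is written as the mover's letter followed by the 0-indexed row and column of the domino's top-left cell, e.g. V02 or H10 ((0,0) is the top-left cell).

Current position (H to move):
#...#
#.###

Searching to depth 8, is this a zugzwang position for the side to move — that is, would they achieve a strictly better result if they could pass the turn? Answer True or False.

p1 H@[#...#/#.###]: H01[###.#/#.###]+1* H02[#.###/#.###]-1
p2 V@[###.#/#.###] terminal -1; root [#...#/#.###] d8
pass branch (V moves first from the same position):
  | p1 V@[#...#/#.###]: V01[##..#/#####]-1*
  | p2 H@[##..#/#####]: H02[#####/#####]+1*
  | p3 V@[#####/#####] terminal -1; root [#...#/#.###] d8
H moving scores +1; H passing scores +1

zugzwang(#...#/#.###, H) = False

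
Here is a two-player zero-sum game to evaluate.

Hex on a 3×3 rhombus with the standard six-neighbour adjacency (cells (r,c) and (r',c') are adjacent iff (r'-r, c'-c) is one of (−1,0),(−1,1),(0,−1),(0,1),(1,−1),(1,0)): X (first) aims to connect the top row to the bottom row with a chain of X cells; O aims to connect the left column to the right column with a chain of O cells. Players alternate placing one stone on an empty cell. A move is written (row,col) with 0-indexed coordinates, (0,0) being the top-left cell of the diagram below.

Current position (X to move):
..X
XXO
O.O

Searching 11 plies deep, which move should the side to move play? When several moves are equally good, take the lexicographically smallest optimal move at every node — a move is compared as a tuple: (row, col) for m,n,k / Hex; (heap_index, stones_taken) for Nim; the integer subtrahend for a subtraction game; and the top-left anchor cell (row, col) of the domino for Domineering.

X's best at [..X/XXO/O.O]: (2,1)

ply 1, X at ..X/XXO/O.O | (0,0)=-1→X.X/XXO/O.O; (0,1)=-1→.XX/XXO/O.O; (2,1)=+1→..X/XXO/OXO*
ply 2: ..X/XXO/OXO is terminal -1 (O); from ..X/XXO/O.O depth 11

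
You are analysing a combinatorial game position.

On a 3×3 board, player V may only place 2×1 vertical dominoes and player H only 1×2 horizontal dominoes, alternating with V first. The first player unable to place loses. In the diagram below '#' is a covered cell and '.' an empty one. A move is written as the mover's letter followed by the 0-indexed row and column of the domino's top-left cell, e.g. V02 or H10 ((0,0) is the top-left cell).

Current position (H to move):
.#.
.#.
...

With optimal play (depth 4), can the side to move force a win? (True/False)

H winning at [.#./.#./...]: False

ply 1, H at .#./.#./... | H20=-1→.#./.#./##.*; H21=-1→.#./.#./.##
ply 2, V at .#./.#./##. | V00=+1→##./##./##.*; V02=+1→.##/.##/##.; V12=+1→.#./.##/###
ply 3: ##./##./##. is terminal -1 (H); from .#./.#./... depth 4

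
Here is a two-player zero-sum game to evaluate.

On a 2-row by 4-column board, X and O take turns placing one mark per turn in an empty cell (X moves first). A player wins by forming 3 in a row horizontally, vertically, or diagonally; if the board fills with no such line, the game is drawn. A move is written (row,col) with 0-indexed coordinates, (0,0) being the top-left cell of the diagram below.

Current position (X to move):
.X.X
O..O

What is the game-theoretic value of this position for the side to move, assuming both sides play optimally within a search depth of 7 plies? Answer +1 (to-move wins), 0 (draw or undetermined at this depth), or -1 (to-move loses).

ply 1, X at .X.X/O..O | (0,0)=+0→XX.X/O..O; (0,2)=+1→.XXX/O..O*; (1,1)=+0→.X.X/OX.O; (1,2)=+0→.X.X/O.XO
ply 2: .XXX/O..O is terminal -1 (O); from .X.X/O..O depth 7

value(.X.X/O..O, X) = +1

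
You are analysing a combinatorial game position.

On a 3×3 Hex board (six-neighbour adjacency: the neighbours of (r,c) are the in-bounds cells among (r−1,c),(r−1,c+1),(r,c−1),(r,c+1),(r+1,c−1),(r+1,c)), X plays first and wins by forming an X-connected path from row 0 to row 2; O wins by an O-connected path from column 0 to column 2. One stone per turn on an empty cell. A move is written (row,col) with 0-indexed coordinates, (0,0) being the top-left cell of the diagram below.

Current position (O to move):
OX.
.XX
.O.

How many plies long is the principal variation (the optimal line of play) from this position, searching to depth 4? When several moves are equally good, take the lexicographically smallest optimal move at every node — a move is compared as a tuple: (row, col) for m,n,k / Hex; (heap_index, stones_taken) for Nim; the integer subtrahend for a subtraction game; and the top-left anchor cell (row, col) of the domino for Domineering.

PV length from [OX./.XX/.O.]: 4 plies

p1 O@[OX./.XX/.O.]: (0,2)[OXO/.XX/.O.]-1* (1,0)[OX./OXX/.O.]-1 (2,0)[OX./.XX/OO.]-1 (2,2)[OX./.XX/.OO]-1
p2 X@[OXO/.XX/.O.]: (1,0)[OXO/XXX/.O.]+1* (2,0)[OXO/.XX/XO.]+1 (2,2)[OXO/.XX/.OX]+1
p3 O@[OXO/XXX/.O.]: (2,0)[OXO/XXX/OO.]-1* (2,2)[OXO/XXX/.OO]-1
p4 X@[OXO/XXX/OO.]: (2,2)[OXO/XXX/OOX]+1*
p5 O@[OXO/XXX/OOX] terminal -1; root [OX./.XX/.O.] d4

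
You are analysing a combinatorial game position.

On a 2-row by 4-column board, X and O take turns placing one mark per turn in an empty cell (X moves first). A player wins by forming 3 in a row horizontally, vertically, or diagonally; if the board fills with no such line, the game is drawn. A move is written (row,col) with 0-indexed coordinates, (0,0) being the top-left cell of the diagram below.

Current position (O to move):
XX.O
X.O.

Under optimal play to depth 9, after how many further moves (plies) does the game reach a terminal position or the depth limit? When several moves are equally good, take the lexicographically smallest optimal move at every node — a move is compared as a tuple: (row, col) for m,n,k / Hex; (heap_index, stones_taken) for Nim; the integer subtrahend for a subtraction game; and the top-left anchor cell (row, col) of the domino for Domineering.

PV length from [XX.O/X.O.]: 3 plies

ply 1, O at XX.O/X.O. | (0,2)=+0→XXOO/X.O.*; (1,1)=-1→XX.O/XOO.; (1,3)=-1→XX.O/X.OO
ply 2, X at XXOO/X.O. | (1,1)=+0→XXOO/XXO.*; (1,3)=+0→XXOO/X.OX
ply 3, O at XXOO/XXO. | (1,3)=+0→XXOO/XXOO*
ply 4: XXOO/XXOO is terminal +0 (X); from XX.O/X.O. depth 9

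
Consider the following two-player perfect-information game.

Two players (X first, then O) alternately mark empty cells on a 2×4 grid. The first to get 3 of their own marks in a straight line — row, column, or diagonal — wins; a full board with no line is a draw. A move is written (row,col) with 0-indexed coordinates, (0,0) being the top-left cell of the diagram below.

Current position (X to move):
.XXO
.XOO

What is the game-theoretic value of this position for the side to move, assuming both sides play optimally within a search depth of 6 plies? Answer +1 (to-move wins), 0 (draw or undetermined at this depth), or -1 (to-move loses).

value(.XXO/.XOO, X) = +1

ply 1, X at .XXO/.XOO | (0,0)=+1→XXXO/.XOO*; (1,0)=+0→.XXO/XXOO
ply 2: XXXO/.XOO is terminal -1 (O); from .XXO/.XOO depth 6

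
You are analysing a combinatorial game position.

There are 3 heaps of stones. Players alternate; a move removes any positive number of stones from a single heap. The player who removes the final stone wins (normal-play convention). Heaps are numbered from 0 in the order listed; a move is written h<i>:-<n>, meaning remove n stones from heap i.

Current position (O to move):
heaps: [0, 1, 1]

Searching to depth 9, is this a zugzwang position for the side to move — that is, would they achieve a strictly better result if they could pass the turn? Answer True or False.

p1 O@[(0,1,1)]: h1:-1[(0,0,1)]-1* h2:-1[(0,1,0)]-1
p2 X@[(0,0,1)]: h2:-1[(0,0,0)]+1*
p3 O@[(0,0,0)] terminal -1; root [(0,1,1)] d9
suppose O passes — search the same position with X to move:
pass> p1 X@[(0,1,1)]: h1:-1[(0,0,1)]-1* h2:-1[(0,1,0)]-1
pass> p2 O@[(0,0,1)]: h2:-1[(0,0,0)]+1*
pass> p3 X@[(0,0,0)] terminal -1; root [(0,1,1)] d9
for O: play -1, pass +1

zugzwang((0,1,1), O) = True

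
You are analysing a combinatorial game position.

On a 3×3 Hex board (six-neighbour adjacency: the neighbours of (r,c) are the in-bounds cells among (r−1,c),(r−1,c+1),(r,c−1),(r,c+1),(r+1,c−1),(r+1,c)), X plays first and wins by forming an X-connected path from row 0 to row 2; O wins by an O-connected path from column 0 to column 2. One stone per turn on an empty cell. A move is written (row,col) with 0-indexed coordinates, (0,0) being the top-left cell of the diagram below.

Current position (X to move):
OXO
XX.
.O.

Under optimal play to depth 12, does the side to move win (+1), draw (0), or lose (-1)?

ply 1, X at OXO/XX./.O. | (1,2)=+1→OXO/XXX/.O.*; (2,0)=+1→OXO/XX./XO.; (2,2)=+1→OXO/XX./.OX
ply 2, O at OXO/XXX/.O. | (2,0)=-1→OXO/XXX/OO.*; (2,2)=-1→OXO/XXX/.OO
ply 3, X at OXO/XXX/OO. | (2,2)=+1→OXO/XXX/OOX*
ply 4: OXO/XXX/OOX is terminal -1 (O); from OXO/XX./.O. depth 12

value(OXO/XX./.O., X) = +1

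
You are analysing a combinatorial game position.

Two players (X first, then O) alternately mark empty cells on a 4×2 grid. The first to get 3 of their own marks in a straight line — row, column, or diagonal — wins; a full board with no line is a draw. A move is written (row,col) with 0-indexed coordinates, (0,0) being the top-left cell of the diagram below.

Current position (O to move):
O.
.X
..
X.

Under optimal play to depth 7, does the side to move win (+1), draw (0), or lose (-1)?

ply 1, O at O./.X/../X. | (0,1)=+0→OO/.X/../X.*; (1,0)=+0→O./OX/../X.; (2,0)=+0→O./.X/O./X.; (2,1)=+0→O./.X/.O/X.; (3,1)=+0→O./.X/../XO
ply 2, X at OO/.X/../X. | (1,0)=+0→OO/XX/../X.*; (2,0)=+0→OO/.X/X./X.; (2,1)=+0→OO/.X/.X/X.; (3,1)=+0→OO/.X/../XX
ply 3, O at OO/XX/../X. | (2,0)=+0→OO/XX/O./X.*; (2,1)=-1→OO/XX/.O/X.; (3,1)=-1→OO/XX/../XO
ply 4, X at OO/XX/O./X. | (2,1)=+0→OO/XX/OX/X.*; (3,1)=+0→OO/XX/O./XX
ply 5, O at OO/XX/OX/X. | (3,1)=+0→OO/XX/OX/XO*
ply 6: OO/XX/OX/XO is terminal +0 (X); from O./.X/../X. depth 7

value(O./.X/../X., O) = 0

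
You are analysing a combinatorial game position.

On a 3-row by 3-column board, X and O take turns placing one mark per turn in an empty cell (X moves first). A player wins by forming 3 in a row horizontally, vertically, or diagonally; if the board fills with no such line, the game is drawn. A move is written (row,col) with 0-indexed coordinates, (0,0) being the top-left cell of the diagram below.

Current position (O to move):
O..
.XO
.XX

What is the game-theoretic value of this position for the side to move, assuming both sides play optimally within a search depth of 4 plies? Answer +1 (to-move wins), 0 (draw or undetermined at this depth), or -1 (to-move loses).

p1 O@[O../.XO/.XX]: (0,1)[OO./.XO/.XX]-1* (0,2)[O.O/.XO/.XX]-1 (1,0)[O../OXO/.XX]-1 (2,0)[O../.XO/OXX]-1
p2 X@[OO./.XO/.XX]: (0,2)[OOX/.XO/.XX]+0 (1,0)[OO./XXO/.XX]-1 (2,0)[OO./.XO/XXX]+1*
p3 O@[OO./.XO/XXX] terminal -1; root [O../.XO/.XX] d4

value(O../.XO/.XX, O) = -1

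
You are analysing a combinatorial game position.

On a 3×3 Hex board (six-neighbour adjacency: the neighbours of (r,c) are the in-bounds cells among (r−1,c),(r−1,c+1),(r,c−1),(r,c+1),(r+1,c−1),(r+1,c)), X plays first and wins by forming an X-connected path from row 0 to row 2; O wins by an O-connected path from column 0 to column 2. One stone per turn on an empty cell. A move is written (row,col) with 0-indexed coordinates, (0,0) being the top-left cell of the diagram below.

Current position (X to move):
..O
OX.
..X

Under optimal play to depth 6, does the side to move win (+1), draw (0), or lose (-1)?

value(..O/OX./..X, X) = +1

p1 X@[..O/OX./..X]: (0,0)[X.O/OX./..X]-1 (0,1)[.XO/OX./..X]+1* (1,2)[..O/OXX/..X]-1 (2,0)[..O/OX./X.X]-1 (2,1)[..O/OX./.XX]-1
p2 O@[.XO/OX./..X]: (0,0)[OXO/OX./..X]-1* (1,2)[.XO/OXO/..X]-1 (2,0)[.XO/OX./O.X]-1 (2,1)[.XO/OX./.OX]-1
p3 X@[OXO/OX./..X]: (1,2)[OXO/OXX/..X]+1* (2,0)[OXO/OX./X.X]+1 (2,1)[OXO/OX./.XX]+1
p4 O@[OXO/OXX/..X] terminal -1; root [..O/OX./..X] d6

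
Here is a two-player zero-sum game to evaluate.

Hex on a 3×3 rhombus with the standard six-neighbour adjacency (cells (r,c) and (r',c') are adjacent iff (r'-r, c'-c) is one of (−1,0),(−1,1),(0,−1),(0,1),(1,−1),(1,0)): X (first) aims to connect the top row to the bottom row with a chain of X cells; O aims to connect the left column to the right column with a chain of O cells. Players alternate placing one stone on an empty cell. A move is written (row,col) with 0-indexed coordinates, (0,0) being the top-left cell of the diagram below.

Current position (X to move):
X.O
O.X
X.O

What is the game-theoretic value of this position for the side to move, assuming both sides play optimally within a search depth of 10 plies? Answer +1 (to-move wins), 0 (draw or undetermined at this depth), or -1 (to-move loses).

p1 X@[X.O/O.X/X.O]: (0,1)[XXO/O.X/X.O]-1* (1,1)[X.O/OXX/X.O]-1 (2,1)[X.O/O.X/XXO]-1
p2 O@[XXO/O.X/X.O]: (1,1)[XXO/OOX/X.O]+1* (2,1)[XXO/O.X/XOO]-1
p3 X@[XXO/OOX/X.O] terminal -1; root [X.O/O.X/X.O] d10

value(X.O/O.X/X.O, X) = -1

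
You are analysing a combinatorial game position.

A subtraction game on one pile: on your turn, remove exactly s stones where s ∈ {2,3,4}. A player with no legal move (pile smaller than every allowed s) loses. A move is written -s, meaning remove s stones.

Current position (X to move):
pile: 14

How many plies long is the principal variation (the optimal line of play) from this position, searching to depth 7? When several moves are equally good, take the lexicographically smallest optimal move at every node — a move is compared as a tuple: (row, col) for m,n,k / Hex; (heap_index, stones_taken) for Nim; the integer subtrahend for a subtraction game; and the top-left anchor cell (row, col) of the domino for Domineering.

p1 X@[14]: -2[12]+1* -3[11]-1 -4[10]-1
p2 O@[12]: -2[10]-1* -3[9]-1 -4[8]-1
p3 X@[10]: -2[8]-1 -3[7]+1* -4[6]+1
p4 O@[7]: -2[5]-1* -3[4]-1 -4[3]-1
p5 X@[5]: -2[3]-1 -3[2]-1 -4[1]+1*
p6 O@[1] terminal -1; root [14] d7

PV length from [14]: 5 plies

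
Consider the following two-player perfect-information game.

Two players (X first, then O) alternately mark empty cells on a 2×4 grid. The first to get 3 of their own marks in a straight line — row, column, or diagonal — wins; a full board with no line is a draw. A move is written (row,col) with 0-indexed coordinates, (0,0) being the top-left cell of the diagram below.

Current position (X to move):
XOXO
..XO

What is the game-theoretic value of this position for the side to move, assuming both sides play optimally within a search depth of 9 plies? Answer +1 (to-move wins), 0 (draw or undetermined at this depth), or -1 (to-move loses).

value(XOXO/..XO, X) = 0

[XOXO/..XO] X move#1: (1,0):+0/XOXO/X.XO*, (1,1):+0/XOXO/.XXO
[XOXO/X.XO] O move#2: (1,1):+0/XOXO/XOXO*
[XOXO/XOXO] end (terminal +0, X#3); searched XOXO/..XO to 9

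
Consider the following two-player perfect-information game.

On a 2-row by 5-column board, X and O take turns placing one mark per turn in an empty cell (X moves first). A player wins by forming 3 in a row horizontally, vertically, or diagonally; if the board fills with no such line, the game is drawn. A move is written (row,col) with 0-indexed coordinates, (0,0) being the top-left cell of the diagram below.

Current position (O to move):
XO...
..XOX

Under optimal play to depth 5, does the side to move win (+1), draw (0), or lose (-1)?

value(XO.../..XOX, O) = 0

ply 1, O at XO.../..XOX | (0,2)=+0→XOO../..XOX*; (0,3)=+0→XO.O./..XOX; (0,4)=+0→XO..O/..XOX; (1,0)=+0→XO.../O.XOX; (1,1)=+0→XO.../.OXOX
ply 2, X at XOO../..XOX | (0,3)=+0→XOOX./..XOX*; (0,4)=-1→XOO.X/..XOX; (1,0)=-1→XOO../X.XOX; (1,1)=-1→XOO../.XXOX
ply 3, O at XOOX./..XOX | (0,4)=+0→XOOXO/..XOX*; (1,0)=+0→XOOX./O.XOX; (1,1)=+0→XOOX./.OXOX
ply 4, X at XOOXO/..XOX | (1,0)=+0→XOOXO/X.XOX*; (1,1)=+0→XOOXO/.XXOX
ply 5, O at XOOXO/X.XOX | (1,1)=+0→XOOXO/XOXOX*
ply 6: XOOXO/XOXOX is terminal +0 (X); from XO.../..XOX depth 5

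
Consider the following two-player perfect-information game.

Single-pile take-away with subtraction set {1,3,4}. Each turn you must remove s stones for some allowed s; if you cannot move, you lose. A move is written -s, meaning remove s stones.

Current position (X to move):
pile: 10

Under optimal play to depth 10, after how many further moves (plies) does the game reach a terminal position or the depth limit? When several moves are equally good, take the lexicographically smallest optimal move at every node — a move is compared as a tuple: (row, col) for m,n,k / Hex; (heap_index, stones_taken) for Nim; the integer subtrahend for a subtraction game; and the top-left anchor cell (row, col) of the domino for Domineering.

p1 X@[10]: -1[9]+1* -3[7]+1 -4[6]-1
p2 O@[9]: -1[8]-1* -3[6]-1 -4[5]-1
p3 X@[8]: -1[7]+1* -3[5]-1 -4[4]-1
p4 O@[7]: -1[6]-1* -3[4]-1 -4[3]-1
p5 X@[6]: -1[5]-1 -3[3]-1 -4[2]+1*
p6 O@[2]: -1[1]-1*
p7 X@[1]: -1[0]+1*
p8 O@[0] terminal -1; root [10] d10

PV length from [10]: 7 plies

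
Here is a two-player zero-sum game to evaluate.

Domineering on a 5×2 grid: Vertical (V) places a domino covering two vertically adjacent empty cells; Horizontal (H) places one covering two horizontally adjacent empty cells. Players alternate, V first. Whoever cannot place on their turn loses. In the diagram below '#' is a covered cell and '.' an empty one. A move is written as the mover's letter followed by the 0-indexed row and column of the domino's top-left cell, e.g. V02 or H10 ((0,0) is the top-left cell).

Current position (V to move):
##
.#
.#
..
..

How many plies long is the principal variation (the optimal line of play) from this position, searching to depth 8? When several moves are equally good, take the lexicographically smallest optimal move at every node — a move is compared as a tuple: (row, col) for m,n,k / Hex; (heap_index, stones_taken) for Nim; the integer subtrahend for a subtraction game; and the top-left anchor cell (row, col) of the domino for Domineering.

PV length from [##/.#/.#/../..]: 1 ply

p1 V@[##/.#/.#/../..]: V10[##/##/##/../..]-1 V20[##/.#/##/#./..]-1 V30[##/.#/.#/#./#.]+1* V31[##/.#/.#/.#/.#]+1
p2 H@[##/.#/.#/#./#.] terminal -1; root [##/.#/.#/../..] d8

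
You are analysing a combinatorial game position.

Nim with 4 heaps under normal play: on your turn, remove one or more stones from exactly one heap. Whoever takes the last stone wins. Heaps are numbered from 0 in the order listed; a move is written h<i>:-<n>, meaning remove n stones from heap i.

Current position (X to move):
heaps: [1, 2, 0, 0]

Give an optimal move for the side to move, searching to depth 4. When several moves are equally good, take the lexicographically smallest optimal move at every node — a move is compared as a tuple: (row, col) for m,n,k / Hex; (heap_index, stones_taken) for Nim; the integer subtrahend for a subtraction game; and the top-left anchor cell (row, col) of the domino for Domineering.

[(1,2,0,0)] X move#1: h0:-1:-1/(0,2,0,0), h1:-1:+1/(1,1,0,0)*, h1:-2:-1/(1,0,0,0)
[(1,1,0,0)] O move#2: h0:-1:-1/(0,1,0,0)*, h1:-1:-1/(1,0,0,0)
[(0,1,0,0)] X move#3: h1:-1:+1/(0,0,0,0)*
[(0,0,0,0)] end (terminal -1, O#4); searched (1,2,0,0) to 4

X's best at [(1,2,0,0)]: h1:-1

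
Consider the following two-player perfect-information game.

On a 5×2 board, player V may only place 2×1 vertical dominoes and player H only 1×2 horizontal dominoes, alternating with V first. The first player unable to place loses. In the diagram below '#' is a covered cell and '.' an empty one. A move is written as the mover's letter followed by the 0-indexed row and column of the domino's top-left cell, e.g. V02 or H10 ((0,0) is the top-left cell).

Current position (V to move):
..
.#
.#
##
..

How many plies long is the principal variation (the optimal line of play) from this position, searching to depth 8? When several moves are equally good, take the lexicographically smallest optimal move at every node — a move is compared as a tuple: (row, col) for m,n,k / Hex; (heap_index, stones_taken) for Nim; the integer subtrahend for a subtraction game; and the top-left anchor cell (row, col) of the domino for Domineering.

[../.#/.#/##/..] V move#1: V00:-1/#./##/.#/##/..*, V10:-1/../##/##/##/..
[#./##/.#/##/..] H move#2: H40:+1/#./##/.#/##/##*
[#./##/.#/##/##] end (terminal -1, V#3); searched ../.#/.#/##/.. to 8

PV length from [../.#/.#/##/..]: 2 plies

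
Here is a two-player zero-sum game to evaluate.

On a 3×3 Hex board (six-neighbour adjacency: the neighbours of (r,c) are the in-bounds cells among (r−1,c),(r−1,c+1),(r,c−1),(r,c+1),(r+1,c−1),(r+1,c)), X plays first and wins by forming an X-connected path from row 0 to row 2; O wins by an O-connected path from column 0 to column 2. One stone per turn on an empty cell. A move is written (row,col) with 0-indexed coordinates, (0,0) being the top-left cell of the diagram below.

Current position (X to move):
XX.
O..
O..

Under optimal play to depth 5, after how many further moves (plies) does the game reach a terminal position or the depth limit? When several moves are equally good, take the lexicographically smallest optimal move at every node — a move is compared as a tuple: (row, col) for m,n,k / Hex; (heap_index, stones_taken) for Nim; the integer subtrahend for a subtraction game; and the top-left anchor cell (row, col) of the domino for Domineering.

PV length from [XX./O../O..]: 5 plies

p1 X@[XX./O../O..]: (0,2)[XXX/O../O..]-1 (1,1)[XX./OX./O..]-1 (1,2)[XX./O.X/O..]+1* (2,1)[XX./O../OX.]-1 (2,2)[XX./O../O.X]-1
p2 O@[XX./O.X/O..]: (0,2)[XXO/O.X/O..]-1* (1,1)[XX./OOX/O..]-1 (2,1)[XX./O.X/OO.]-1 (2,2)[XX./O.X/O.O]-1
p3 X@[XXO/O.X/O..]: (1,1)[XXO/OXX/O..]+1* (2,1)[XXO/O.X/OX.]-1 (2,2)[XXO/O.X/O.X]-1
p4 O@[XXO/OXX/O..]: (2,1)[XXO/OXX/OO.]-1* (2,2)[XXO/OXX/O.O]-1
p5 X@[XXO/OXX/OO.]: (2,2)[XXO/OXX/OOX]+1*
p6 O@[XXO/OXX/OOX] terminal -1; root [XX./O../O..] d5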